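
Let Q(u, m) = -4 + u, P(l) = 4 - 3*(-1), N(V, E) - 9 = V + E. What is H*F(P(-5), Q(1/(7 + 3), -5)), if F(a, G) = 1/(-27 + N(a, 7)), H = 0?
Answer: 0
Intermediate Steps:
N(V, E) = 9 + E + V (N(V, E) = 9 + (V + E) = 9 + (E + V) = 9 + E + V)
P(l) = 7 (P(l) = 4 + 3 = 7)
F(a, G) = 1/(-11 + a) (F(a, G) = 1/(-27 + (9 + 7 + a)) = 1/(-27 + (16 + a)) = 1/(-11 + a))
H*F(P(-5), Q(1/(7 + 3), -5)) = 0/(-11 + 7) = 0/(-4) = 0*(-¼) = 0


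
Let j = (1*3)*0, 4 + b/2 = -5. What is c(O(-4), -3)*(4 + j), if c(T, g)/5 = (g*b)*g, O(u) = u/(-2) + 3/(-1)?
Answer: -3240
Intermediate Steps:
b = -18 (b = -8 + 2*(-5) = -8 - 10 = -18)
O(u) = -3 - u/2 (O(u) = u*(-½) + 3*(-1) = -u/2 - 3 = -3 - u/2)
c(T, g) = -90*g² (c(T, g) = 5*((g*(-18))*g) = 5*((-18*g)*g) = 5*(-18*g²) = -90*g²)
j = 0 (j = 3*0 = 0)
c(O(-4), -3)*(4 + j) = (-90*(-3)²)*(4 + 0) = -90*9*4 = -810*4 = -3240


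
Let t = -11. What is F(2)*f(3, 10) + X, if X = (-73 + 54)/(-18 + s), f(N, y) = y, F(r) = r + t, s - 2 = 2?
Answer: -1241/14 ≈ -88.643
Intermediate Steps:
s = 4 (s = 2 + 2 = 4)
F(r) = -11 + r (F(r) = r - 11 = -11 + r)
X = 19/14 (X = (-73 + 54)/(-18 + 4) = -19/(-14) = -19*(-1/14) = 19/14 ≈ 1.3571)
F(2)*f(3, 10) + X = (-11 + 2)*10 + 19/14 = -9*10 + 19/14 = -90 + 19/14 = -1241/14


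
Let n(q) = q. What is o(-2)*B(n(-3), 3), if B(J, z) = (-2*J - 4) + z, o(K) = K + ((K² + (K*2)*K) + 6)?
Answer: 80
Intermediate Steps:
o(K) = 6 + K + 3*K² (o(K) = K + ((K² + (2*K)*K) + 6) = K + ((K² + 2*K²) + 6) = K + (3*K² + 6) = K + (6 + 3*K²) = 6 + K + 3*K²)
B(J, z) = -4 + z - 2*J (B(J, z) = (-4 - 2*J) + z = -4 + z - 2*J)
o(-2)*B(n(-3), 3) = (6 - 2 + 3*(-2)²)*(-4 + 3 - 2*(-3)) = (6 - 2 + 3*4)*(-4 + 3 + 6) = (6 - 2 + 12)*5 = 16*5 = 80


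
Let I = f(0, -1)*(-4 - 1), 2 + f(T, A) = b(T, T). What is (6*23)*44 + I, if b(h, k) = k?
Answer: 6082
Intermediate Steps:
f(T, A) = -2 + T
I = 10 (I = (-2 + 0)*(-4 - 1) = -2*(-5) = 10)
(6*23)*44 + I = (6*23)*44 + 10 = 138*44 + 10 = 6072 + 10 = 6082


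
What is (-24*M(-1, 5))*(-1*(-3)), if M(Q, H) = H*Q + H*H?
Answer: -1440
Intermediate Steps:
M(Q, H) = H² + H*Q (M(Q, H) = H*Q + H² = H² + H*Q)
(-24*M(-1, 5))*(-1*(-3)) = (-120*(5 - 1))*(-1*(-3)) = -120*4*3 = -24*20*3 = -480*3 = -1440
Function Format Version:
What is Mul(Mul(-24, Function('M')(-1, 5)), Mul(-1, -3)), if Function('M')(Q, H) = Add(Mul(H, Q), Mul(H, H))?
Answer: -1440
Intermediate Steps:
Function('M')(Q, H) = Add(Pow(H, 2), Mul(H, Q)) (Function('M')(Q, H) = Add(Mul(H, Q), Pow(H, 2)) = Add(Pow(H, 2), Mul(H, Q)))
Mul(Mul(-24, Function('M')(-1, 5)), Mul(-1, -3)) = Mul(Mul(-24, Mul(5, Add(5, -1))), Mul(-1, -3)) = Mul(Mul(-24, Mul(5, 4)), 3) = Mul(Mul(-24, 20), 3) = Mul(-480, 3) = -1440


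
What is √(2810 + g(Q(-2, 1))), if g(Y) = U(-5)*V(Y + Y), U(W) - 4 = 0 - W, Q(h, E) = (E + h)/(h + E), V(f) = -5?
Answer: √2765 ≈ 52.583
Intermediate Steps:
Q(h, E) = 1 (Q(h, E) = (E + h)/(E + h) = 1)
U(W) = 4 - W (U(W) = 4 + (0 - W) = 4 - W)
g(Y) = -45 (g(Y) = (4 - 1*(-5))*(-5) = (4 + 5)*(-5) = 9*(-5) = -45)
√(2810 + g(Q(-2, 1))) = √(2810 - 45) = √2765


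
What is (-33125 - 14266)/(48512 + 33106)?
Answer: -15797/27206 ≈ -0.58064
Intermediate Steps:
(-33125 - 14266)/(48512 + 33106) = -47391/81618 = -47391*1/81618 = -15797/27206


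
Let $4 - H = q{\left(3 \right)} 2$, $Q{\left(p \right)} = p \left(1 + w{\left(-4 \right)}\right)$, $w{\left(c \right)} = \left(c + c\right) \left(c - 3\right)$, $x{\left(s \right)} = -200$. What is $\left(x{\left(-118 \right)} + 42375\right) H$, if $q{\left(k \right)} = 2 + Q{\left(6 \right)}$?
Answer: $-28847700$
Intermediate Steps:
$w{\left(c \right)} = 2 c \left(-3 + c\right)$
$Q{\left(p \right)} = 57 p$ ($Q{\left(p \right)} = p \left(1 + 2 \left(-4\right) \left(-3 - 4\right)\right) = p \left(1 + 2 \left(-4\right) \left(-7\right)\right) = p \left(1 + 56\right) = p 57 = 57 p$)
$q{\left(k \right)} = 344$ ($q{\left(k \right)} = 2 + 57 \cdot 6 = 2 + 342 = 344$)
$H = -684$ ($H = 4 - 344 \cdot 2 = 4 - 688 = -684$)
$\left(x{\left(-118 \right)} + 42375\right) H = \left(-200 + 42375\right) \left(-684\right) = 42175 \left(-684\right) = -28847700$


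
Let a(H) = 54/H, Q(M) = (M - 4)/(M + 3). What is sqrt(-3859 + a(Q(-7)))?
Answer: I*sqrt(464563)/11 ≈ 61.963*I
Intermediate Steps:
Q(M) = (-4 + M)/(3 + M)
sqrt(-3859 + a(Q(-7))) = sqrt(-3859 + 54/(((-4 - 7)/(3 - 7)))) = sqrt(-3859 + 54/((-11/(-4)))) = sqrt(-3859 + 54/((-1/4*(-11)))) = sqrt(-3859 + 54/(11/4)) = sqrt(-3859 + 54*(4/11)) = sqrt(-3859 + 216/11) = sqrt(-42233/11) = I*sqrt(464563)/11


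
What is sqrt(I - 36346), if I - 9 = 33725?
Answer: 2*I*sqrt(653) ≈ 51.108*I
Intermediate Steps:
I = 33734 (I = 9 + 33725 = 33734)
sqrt(I - 36346) = sqrt(33734 - 36346) = sqrt(-2612) = 2*I*sqrt(653)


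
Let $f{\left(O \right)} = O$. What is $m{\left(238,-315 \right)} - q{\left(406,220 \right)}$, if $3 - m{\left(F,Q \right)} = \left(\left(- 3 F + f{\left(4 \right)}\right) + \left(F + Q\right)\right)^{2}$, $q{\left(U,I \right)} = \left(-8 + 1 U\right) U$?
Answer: $-780954$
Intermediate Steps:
$q{\left(U,I \right)} = U \left(-8 + U\right)$ ($q{\left(U,I \right)} = \left(-8 + U\right) U = U \left(-8 + U\right)$)
$m{\left(F,Q \right)} = 3 - \left(4 + Q - 2 F\right)^{2}$ ($m{\left(F,Q \right)} = 3 - \left(\left(- 3 F + 4\right) + \left(F + Q\right)\right)^{2} = 3 - \left(\left(4 - 3 F\right) + \left(F + Q\right)\right)^{2} = 3 - \left(4 + Q - 2 F\right)^{2}$)
$m{\left(238,-315 \right)} - q{\left(406,220 \right)} = \left(3 - \left(4 - 315 - 476\right)^{2}\right) - 406 \left(-8 + 406\right) = \left(3 - \left(4 - 315 - 476\right)^{2}\right) - 406 \cdot 398 = \left(3 - \left(-787\right)^{2}\right) - 161588 = \left(3 - 619369\right) - 161588 = -619366 - 161588 = -780954$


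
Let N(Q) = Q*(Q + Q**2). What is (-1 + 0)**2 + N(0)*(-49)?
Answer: 1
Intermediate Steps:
(-1 + 0)**2 + N(0)*(-49) = (-1 + 0)**2 + (0**2*(1 + 0))*(-49) = (-1)**2 + (0*1)*(-49) = 1 + 0*(-49) = 1 + 0 = 1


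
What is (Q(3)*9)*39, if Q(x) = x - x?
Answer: 0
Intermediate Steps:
Q(x) = 0
(Q(3)*9)*39 = (0*9)*39 = 0*39 = 0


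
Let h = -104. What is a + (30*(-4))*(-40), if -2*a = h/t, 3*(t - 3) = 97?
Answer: 254478/53 ≈ 4801.5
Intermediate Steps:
t = 106/3 (t = 3 + (⅓)*97 = 3 + 97/3 = 106/3 ≈ 35.333)
a = 78/53 (a = -(-52)/106/3 = -(-52)*3/106 = -½*(-156/53) = 78/53 ≈ 1.4717)
a + (30*(-4))*(-40) = 78/53 + (30*(-4))*(-40) = 78/53 - 120*(-40) = 78/53 + 4800 = 254478/53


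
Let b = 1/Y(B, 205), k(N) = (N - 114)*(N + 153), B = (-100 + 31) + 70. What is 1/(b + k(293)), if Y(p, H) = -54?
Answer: 54/4311035 ≈ 1.2526e-5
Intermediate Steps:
B = 1 (B = -69 + 70 = 1)
k(N) = (-114 + N)*(153 + N)
b = -1/54 (b = 1/(-54) = -1/54 ≈ -0.018519)
1/(b + k(293)) = 1/(-1/54 + (-17442 + 293**2 + 39*293)) = 1/(-1/54 + (-17442 + 85849 + 11427)) = 1/(-1/54 + 79834) = 1/(4311035/54) = 54/4311035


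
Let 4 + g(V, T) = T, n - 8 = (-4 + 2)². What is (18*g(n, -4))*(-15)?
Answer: 2160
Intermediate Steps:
n = 12 (n = 8 + (-4 + 2)² = 8 + (-2)² = 8 + 4 = 12)
g(V, T) = -4 + T
(18*g(n, -4))*(-15) = (18*(-4 - 4))*(-15) = (18*(-8))*(-15) = -144*(-15) = 2160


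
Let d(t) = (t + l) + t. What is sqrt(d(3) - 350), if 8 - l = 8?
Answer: 2*I*sqrt(86) ≈ 18.547*I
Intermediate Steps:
l = 0 (l = 8 - 1*8 = 8 - 8 = 0)
d(t) = 2*t (d(t) = (t + 0) + t = t + t = 2*t)
sqrt(d(3) - 350) = sqrt(2*3 - 350) = sqrt(6 - 350) = sqrt(-344) = 2*I*sqrt(86)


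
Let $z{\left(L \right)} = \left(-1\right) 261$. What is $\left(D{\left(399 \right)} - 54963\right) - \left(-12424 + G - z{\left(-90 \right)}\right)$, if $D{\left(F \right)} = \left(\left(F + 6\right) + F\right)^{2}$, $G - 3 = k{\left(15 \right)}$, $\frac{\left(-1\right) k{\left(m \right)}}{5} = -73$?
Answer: $603248$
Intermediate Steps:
$k{\left(m \right)} = 365$ ($k{\left(m \right)} = \left(-5\right) \left(-73\right) = 365$)
$z{\left(L \right)} = -261$
$G = 368$ ($G = 3 + 365 = 368$)
$D{\left(F \right)} = \left(6 + 2 F\right)^{2}$ ($D{\left(F \right)} = \left(\left(6 + F\right) + F\right)^{2} = \left(6 + 2 F\right)^{2}$)
$\left(D{\left(399 \right)} - 54963\right) - \left(-12424 + G - z{\left(-90 \right)}\right) = \left(4 \left(3 + 399\right)^{2} - 54963\right) - -11795 = \left(4 \cdot 402^{2} - 54963\right) + \left(\left(-261 + 12424\right) - 368\right) = \left(4 \cdot 161604 - 54963\right) + \left(12163 - 368\right) = \left(646416 - 54963\right) + 11795 = 591453 + 11795 = 603248$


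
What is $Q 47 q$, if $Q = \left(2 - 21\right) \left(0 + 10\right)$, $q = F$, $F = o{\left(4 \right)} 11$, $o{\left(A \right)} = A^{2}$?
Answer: $-1571680$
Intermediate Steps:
$F = 176$ ($F = 4^{2} \cdot 11 = 16 \cdot 11 = 176$)
$q = 176$
$Q = -190$ ($Q = \left(-19\right) 10 = -190$)
$Q 47 q = \left(-190\right) 47 \cdot 176 = \left(-8930\right) 176 = -1571680$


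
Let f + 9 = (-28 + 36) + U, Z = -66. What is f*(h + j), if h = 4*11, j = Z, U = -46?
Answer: 1034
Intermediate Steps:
f = -47 (f = -9 + ((-28 + 36) - 46) = -9 + (8 - 46) = -9 - 38 = -47)
j = -66
h = 44
f*(h + j) = -47*(44 - 66) = -47*(-22) = 1034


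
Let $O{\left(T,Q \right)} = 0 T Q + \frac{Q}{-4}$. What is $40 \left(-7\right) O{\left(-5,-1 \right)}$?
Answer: $-70$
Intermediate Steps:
$O{\left(T,Q \right)} = - \frac{Q}{4}$ ($O{\left(T,Q \right)} = 0 Q + Q \left(- \frac{1}{4}\right) = 0 - \frac{Q}{4} = - \frac{Q}{4}$)
$40 \left(-7\right) O{\left(-5,-1 \right)} = 40 \left(-7\right) \left(\left(- \frac{1}{4}\right) \left(-1\right)\right) = \left(-280\right) \frac{1}{4} = -70$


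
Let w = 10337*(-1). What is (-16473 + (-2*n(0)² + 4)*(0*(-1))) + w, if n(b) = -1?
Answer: -26810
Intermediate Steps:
w = -10337
(-16473 + (-2*n(0)² + 4)*(0*(-1))) + w = (-16473 + (-2*(-1)² + 4)*(0*(-1))) - 10337 = (-16473 + (-2*1 + 4)*0) - 10337 = (-16473 + (-2 + 4)*0) - 10337 = (-16473 + 2*0) - 10337 = (-16473 + 0) - 10337 = -16473 - 10337 = -26810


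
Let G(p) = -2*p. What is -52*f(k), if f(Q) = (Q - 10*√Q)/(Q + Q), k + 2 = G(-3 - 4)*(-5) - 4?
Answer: -26 - 130*I*√19/19 ≈ -26.0 - 29.824*I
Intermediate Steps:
k = -76 (k = -2 + (-2*(-3 - 4)*(-5) - 4) = -2 + (-2*(-7)*(-5) - 4) = -2 + (14*(-5) - 4) = -2 + (-70 - 4) = -2 - 74 = -76)
f(Q) = (Q - 10*√Q)/(2*Q) (f(Q) = (Q - 10*√Q)/((2*Q)) = (Q - 10*√Q)*(1/(2*Q)) = (Q - 10*√Q)/(2*Q))
-52*f(k) = -52*(½ - (-5)*I*√19/38) = -52*(½ + 5*I*√19/38) = -26 - 130*I*√19/19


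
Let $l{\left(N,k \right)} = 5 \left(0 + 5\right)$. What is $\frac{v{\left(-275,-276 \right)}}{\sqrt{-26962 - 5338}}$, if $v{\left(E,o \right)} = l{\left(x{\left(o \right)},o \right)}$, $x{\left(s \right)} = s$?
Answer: $- \frac{5 i \sqrt{323}}{646} \approx - 0.1391 i$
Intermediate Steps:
$l{\left(N,k \right)} = 25$ ($l{\left(N,k \right)} = 5 \cdot 5 = 25$)
$v{\left(E,o \right)} = 25$
$\frac{v{\left(-275,-276 \right)}}{\sqrt{-26962 - 5338}} = \frac{25}{\sqrt{-26962 - 5338}} = \frac{25}{\sqrt{-32300}} = \frac{25}{10 i \sqrt{323}} = 25 \left(- \frac{i \sqrt{323}}{3230}\right) = - \frac{5 i \sqrt{323}}{646}$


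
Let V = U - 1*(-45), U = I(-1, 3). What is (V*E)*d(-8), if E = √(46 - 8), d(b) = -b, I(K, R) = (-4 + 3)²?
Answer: 368*√38 ≈ 2268.5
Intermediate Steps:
I(K, R) = 1 (I(K, R) = (-1)² = 1)
U = 1
E = √38 ≈ 6.1644
V = 46 (V = 1 - 1*(-45) = 1 + 45 = 46)
(V*E)*d(-8) = (46*√38)*(-1*(-8)) = (46*√38)*8 = 368*√38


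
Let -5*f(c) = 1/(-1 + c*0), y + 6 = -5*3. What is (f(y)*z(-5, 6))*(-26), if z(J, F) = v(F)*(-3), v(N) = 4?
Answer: 312/5 ≈ 62.400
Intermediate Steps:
z(J, F) = -12 (z(J, F) = 4*(-3) = -12)
y = -21 (y = -6 - 5*3 = -6 - 15 = -21)
f(c) = ⅕ (f(c) = -1/(5*(-1 + c*0)) = -1/(5*(-1 + 0)) = -⅕/(-1) = -⅕*(-1) = ⅕)
(f(y)*z(-5, 6))*(-26) = ((⅕)*(-12))*(-26) = -12/5*(-26) = 312/5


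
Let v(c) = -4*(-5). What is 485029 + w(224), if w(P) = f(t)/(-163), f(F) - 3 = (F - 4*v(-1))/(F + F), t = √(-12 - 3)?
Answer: 158119447/326 - 8*I*√15/489 ≈ 4.8503e+5 - 0.063362*I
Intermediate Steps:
v(c) = 20
t = I*√15 (t = √(-15) = I*√15 ≈ 3.873*I)
f(F) = 3 + (-80 + F)/(2*F) (f(F) = 3 + (F - 4*20)/(F + F) = 3 + (F - 80)/((2*F)) = 3 + (-80 + F)*(1/(2*F)) = 3 + (-80 + F)/(2*F))
w(P) = -7/326 - 8*I*√15/489 (w(P) = (7/2 - 40*(-I*√15/15))/(-163) = (7/2 - (-8)*I*√15/3)*(-1/163) = (7/2 + 8*I*√15/3)*(-1/163) = -7/326 - 8*I*√15/489)
485029 + w(224) = 485029 + (-7/326 - 8*I*√15/489) = 158119447/326 - 8*I*√15/489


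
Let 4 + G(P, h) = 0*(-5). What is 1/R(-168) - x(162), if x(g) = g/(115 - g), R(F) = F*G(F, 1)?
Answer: 108911/31584 ≈ 3.4483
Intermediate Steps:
G(P, h) = -4 (G(P, h) = -4 + 0*(-5) = -4 + 0 = -4)
R(F) = -4*F (R(F) = F*(-4) = -4*F)
1/R(-168) - x(162) = 1/(-4*(-168)) - (-1)*162/(-115 + 162) = 1/672 - (-1)*162/47 = 1/672 - 1*(-162/47) = 1/672 + 162/47 = 108911/31584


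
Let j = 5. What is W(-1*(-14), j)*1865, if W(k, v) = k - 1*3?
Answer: 20515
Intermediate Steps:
W(k, v) = -3 + k (W(k, v) = k - 3 = -3 + k)
W(-1*(-14), j)*1865 = (-3 - 1*(-14))*1865 = (-3 + 14)*1865 = 11*1865 = 20515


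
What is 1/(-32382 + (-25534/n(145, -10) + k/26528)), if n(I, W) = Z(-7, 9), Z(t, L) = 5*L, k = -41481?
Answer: -1193760/39335568917 ≈ -3.0348e-5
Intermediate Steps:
n(I, W) = 45 (n(I, W) = 5*9 = 45)
1/(-32382 + (-25534/n(145, -10) + k/26528)) = 1/(-32382 + (-25534/45 - 41481/26528)) = 1/(-32382 - 679232597/1193760) = 1/(-39335568917/1193760) = -1193760/39335568917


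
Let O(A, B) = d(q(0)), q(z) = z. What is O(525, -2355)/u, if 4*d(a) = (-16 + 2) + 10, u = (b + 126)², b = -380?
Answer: -1/64516 ≈ -1.5500e-5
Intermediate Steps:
u = 64516 (u = (-380 + 126)² = (-254)² = 64516)
d(a) = -1 (d(a) = ((-16 + 2) + 10)/4 = (-14 + 10)/4 = (¼)*(-4) = -1)
O(A, B) = -1
O(525, -2355)/u = -1/64516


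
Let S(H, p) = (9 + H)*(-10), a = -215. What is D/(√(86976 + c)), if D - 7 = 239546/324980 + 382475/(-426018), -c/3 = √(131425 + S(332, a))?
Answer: 118360686226*√3/(51917748615*√(28992 - √128015)) ≈ 0.023335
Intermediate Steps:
S(H, p) = -90 - 10*H
c = -3*√128015 (c = -3*√(131425 + (-90 - 10*332)) = -3*√(131425 + (-90 - 3320)) = -3*√(131425 - 3410) = -3*√128015 ≈ -1073.4)
D = 118360686226/17305916205 (D = 7 + (239546/324980 + 382475/(-426018)) = 7 + (239546*(1/324980) + 382475*(-1/426018)) = 7 + (119773/162490 - 382475/426018) = 7 - 2780727209/17305916205 = 118360686226/17305916205 ≈ 6.8393)
D/(√(86976 + c)) = 118360686226/(17305916205*(√(86976 - 3*√128015))) = 118360686226/(17305916205*√(86976 - 3*√128015))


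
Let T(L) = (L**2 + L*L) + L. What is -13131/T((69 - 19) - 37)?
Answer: -1459/39 ≈ -37.410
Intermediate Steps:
T(L) = L + 2*L**2 (T(L) = (L**2 + L**2) + L = 2*L**2 + L = L + 2*L**2)
-13131/T((69 - 19) - 37) = -13131*1/((1 + 2*((69 - 19) - 37))*((69 - 19) - 37)) = -13131*1/((1 + 2*(50 - 37))*(50 - 37)) = -13131*1/(13*(1 + 2*13)) = -13131*1/(13*(1 + 26)) = -13131/(13*27) = -13131/351 = -13131*1/351 = -1459/39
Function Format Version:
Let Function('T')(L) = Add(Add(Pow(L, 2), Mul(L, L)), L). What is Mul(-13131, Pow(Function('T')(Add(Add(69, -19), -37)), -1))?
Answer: Rational(-1459, 39) ≈ -37.410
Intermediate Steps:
Function('T')(L) = Add(L, Mul(2, Pow(L, 2))) (Function('T')(L) = Add(Add(Pow(L, 2), Pow(L, 2)), L) = Add(Mul(2, Pow(L, 2)), L) = Add(L, Mul(2, Pow(L, 2))))
Mul(-13131, Pow(Function('T')(Add(Add(69, -19), -37)), -1)) = Mul(-13131, Pow(Mul(Add(Add(69, -19), -37), Add(1, Mul(2, Add(Add(69, -19), -37)))), -1)) = Mul(-13131, Pow(Mul(Add(50, -37), Add(1, Mul(2, Add(50, -37)))), -1)) = Mul(-13131, Pow(Mul(13, Add(1, Mul(2, 13))), -1)) = Mul(-13131, Pow(Mul(13, Add(1, 26)), -1)) = Mul(-13131, Pow(Mul(13, 27), -1)) = Mul(-13131, Pow(351, -1)) = Mul(-13131, Rational(1, 351)) = Rational(-1459, 39)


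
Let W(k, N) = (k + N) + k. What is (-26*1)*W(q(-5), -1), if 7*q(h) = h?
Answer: 442/7 ≈ 63.143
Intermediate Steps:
q(h) = h/7
W(k, N) = N + 2*k (W(k, N) = (N + k) + k = N + 2*k)
(-26*1)*W(q(-5), -1) = (-26*1)*(-1 + 2*((⅐)*(-5))) = -26*(-1 + 2*(-5/7)) = -26*(-1 - 10/7) = -26*(-17/7) = 442/7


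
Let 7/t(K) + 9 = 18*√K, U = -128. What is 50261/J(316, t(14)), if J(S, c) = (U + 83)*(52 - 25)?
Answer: -50261/1215 ≈ -41.367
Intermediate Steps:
t(K) = 7/(-9 + 18*√K)
J(S, c) = -1215 (J(S, c) = (-128 + 83)*(52 - 25) = -45*27 = -1215)
50261/J(316, t(14)) = 50261/(-1215) = 50261*(-1/1215) = -50261/1215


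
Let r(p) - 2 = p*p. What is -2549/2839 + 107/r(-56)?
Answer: -7694989/8908782 ≈ -0.86375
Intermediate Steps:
r(p) = 2 + p**2 (r(p) = 2 + p*p = 2 + p**2)
-2549/2839 + 107/r(-56) = -2549/2839 + 107/(2 + (-56)**2) = -2549*1/2839 + 107/(2 + 3136) = -2549/2839 + 107/3138 = -7694989/8908782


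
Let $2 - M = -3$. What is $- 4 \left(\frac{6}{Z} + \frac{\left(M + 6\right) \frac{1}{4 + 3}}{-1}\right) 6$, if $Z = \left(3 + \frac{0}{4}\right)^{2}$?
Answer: $\frac{152}{7} \approx 21.714$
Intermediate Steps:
$M = 5$ ($M = 2 - -3 = 2 + 3 = 5$)
$Z = 9$ ($Z = \left(3 + 0 \cdot \frac{1}{4}\right)^{2} = \left(3 + 0\right)^{2} = 3^{2} = 9$)
$- 4 \left(\frac{6}{Z} + \frac{\left(M + 6\right) \frac{1}{4 + 3}}{-1}\right) 6 = - 4 \left(\frac{6}{9} + \frac{\left(5 + 6\right) \frac{1}{4 + 3}}{-1}\right) 6 = - 4 \left(6 \cdot \frac{1}{9} + \frac{11}{7} \left(-1\right)\right) 6 = - 4 \left(\frac{2}{3} + 11 \cdot \frac{1}{7} \left(-1\right)\right) 6 = - 4 \left(\frac{2}{3} + \frac{11}{7} \left(-1\right)\right) 6 = - 4 \left(\frac{2}{3} - \frac{11}{7}\right) 6 = \left(-4\right) \left(- \frac{19}{21}\right) 6 = \frac{76}{21} \cdot 6 = \frac{152}{7}$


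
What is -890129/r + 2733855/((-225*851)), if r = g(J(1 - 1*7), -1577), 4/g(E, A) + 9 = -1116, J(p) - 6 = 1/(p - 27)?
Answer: 12782808041597/51060 ≈ 2.5035e+8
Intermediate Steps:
J(p) = 6 + 1/(-27 + p) (J(p) = 6 + 1/(p - 27) = 6 + 1/(-27 + p))
g(E, A) = -4/1125 (g(E, A) = 4/(-9 - 1116) = 4/(-1125) = 4*(-1/1125) = -4/1125)
r = -4/1125 ≈ -0.0035556
-890129/r + 2733855/((-225*851)) = -890129/(-4/1125) + 2733855/((-225*851)) = -890129*(-1125/4) + 2733855/(-191475) = 1001395125/4 + 2733855*(-1/191475) = 1001395125/4 - 182257/12765 = 12782808041597/51060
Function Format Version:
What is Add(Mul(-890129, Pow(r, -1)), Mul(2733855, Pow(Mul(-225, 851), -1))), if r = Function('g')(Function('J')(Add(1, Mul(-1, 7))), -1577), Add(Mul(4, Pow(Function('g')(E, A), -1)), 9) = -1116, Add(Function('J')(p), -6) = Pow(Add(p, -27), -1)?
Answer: Rational(12782808041597, 51060) ≈ 2.5035e+8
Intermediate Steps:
Function('J')(p) = Add(6, Pow(Add(-27, p), -1)) (Function('J')(p) = Add(6, Pow(Add(p, -27), -1)) = Add(6, Pow(Add(-27, p), -1)))
Function('g')(E, A) = Rational(-4, 1125) (Function('g')(E, A) = Mul(4, Pow(Add(-9, -1116), -1)) = Mul(4, Pow(-1125, -1)) = Mul(4, Rational(-1, 1125)) = Rational(-4, 1125))
r = Rational(-4, 1125) ≈ -0.0035556
Add(Mul(-890129, Pow(r, -1)), Mul(2733855, Pow(Mul(-225, 851), -1))) = Add(Mul(-890129, Pow(Rational(-4, 1125), -1)), Mul(2733855, Pow(Mul(-225, 851), -1))) = Add(Mul(-890129, Rational(-1125, 4)), Mul(2733855, Pow(-191475, -1))) = Add(Rational(1001395125, 4), Mul(2733855, Rational(-1, 191475))) = Add(Rational(1001395125, 4), Rational(-182257, 12765)) = Rational(12782808041597, 51060)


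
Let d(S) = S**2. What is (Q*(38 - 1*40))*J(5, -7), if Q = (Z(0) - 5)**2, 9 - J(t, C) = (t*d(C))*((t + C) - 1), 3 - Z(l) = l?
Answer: -5952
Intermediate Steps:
Z(l) = 3 - l
J(t, C) = 9 - t*C**2*(-1 + C + t) (J(t, C) = 9 - t*C**2*((t + C) - 1) = 9 - t*C**2*((C + t) - 1) = 9 - t*C**2*(-1 + C + t))
Q = 4 (Q = ((3 - 1*0) - 5)**2 = ((3 + 0) - 5)**2 = (3 - 5)**2 = (-2)**2 = 4)
(Q*(38 - 1*40))*J(5, -7) = (4*(38 - 1*40))*(9 + 5*(-7)**2 - 1*5*(-7)**3 - 1*(-7)**2*5**2) = (4*(38 - 40))*(9 + 5*49 - 1*5*(-343) - 1*49*25) = (4*(-2))*(9 + 245 + 1715 - 1225) = -8*744 = -5952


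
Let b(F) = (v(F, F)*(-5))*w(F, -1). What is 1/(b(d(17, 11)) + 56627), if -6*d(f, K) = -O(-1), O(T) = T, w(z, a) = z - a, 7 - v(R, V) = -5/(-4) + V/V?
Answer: 24/1358573 ≈ 1.7666e-5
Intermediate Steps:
v(R, V) = 19/4 (v(R, V) = 7 - (-5/(-4) + V/V) = 7 - (-5*(-¼) + 1) = 7 - (5/4 + 1) = 7 - 1*9/4 = 7 - 9/4 = 19/4)
d(f, K) = -⅙ (d(f, K) = -(-1)*(-1)/6 = -⅙*1 = -⅙)
b(F) = -95/4 - 95*F/4 (b(F) = ((19/4)*(-5))*(F - 1*(-1)) = -95*(F + 1)/4 = -95*(1 + F)/4 = -95/4 - 95*F/4)
1/(b(d(17, 11)) + 56627) = 1/((-95/4 - 95/4*(-⅙)) + 56627) = 1/((-95/4 + 95/24) + 56627) = 1/(-475/24 + 56627) = 1/(1358573/24) = 24/1358573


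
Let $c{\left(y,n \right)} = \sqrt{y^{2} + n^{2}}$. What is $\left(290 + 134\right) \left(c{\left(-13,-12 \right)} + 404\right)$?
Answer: $171296 + 424 \sqrt{313} \approx 1.788 \cdot 10^{5}$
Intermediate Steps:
$c{\left(y,n \right)} = \sqrt{n^{2} + y^{2}}$
$\left(290 + 134\right) \left(c{\left(-13,-12 \right)} + 404\right) = \left(290 + 134\right) \left(\sqrt{\left(-12\right)^{2} + \left(-13\right)^{2}} + 404\right) = 424 \left(\sqrt{144 + 169} + 404\right) = 424 \left(\sqrt{313} + 404\right) = 424 \left(404 + \sqrt{313}\right) = 171296 + 424 \sqrt{313}$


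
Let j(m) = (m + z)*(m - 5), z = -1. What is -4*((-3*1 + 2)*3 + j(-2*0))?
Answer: -8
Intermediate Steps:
j(m) = (-1 + m)*(-5 + m) (j(m) = (m - 1)*(m - 5) = (-1 + m)*(-5 + m))
-4*((-3*1 + 2)*3 + j(-2*0)) = -4*((-3*1 + 2)*3 + (5 + (-2*0)**2 - (-12)*0)) = -4*((-3 + 2)*3 + (5 + 0**2 - 6*0)) = -4*(-1*3 + (5 + 0 + 0)) = -4*(-3 + 5) = -4*2 = -8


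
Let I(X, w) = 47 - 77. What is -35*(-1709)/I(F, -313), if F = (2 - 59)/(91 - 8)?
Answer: -11963/6 ≈ -1993.8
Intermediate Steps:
F = -57/83 ≈ -0.68675
I(X, w) = -30
-35*(-1709)/I(F, -313) = -35*(-1709)/(-30) = -(-59815)*(-1)/30 = -1*11963/6 = -11963/6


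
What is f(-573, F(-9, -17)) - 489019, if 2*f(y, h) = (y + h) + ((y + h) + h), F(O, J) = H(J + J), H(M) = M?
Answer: -489643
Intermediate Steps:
F(O, J) = 2*J (F(O, J) = J + J = 2*J)
f(y, h) = y + 3*h/2 (f(y, h) = ((y + h) + ((y + h) + h))/2 = ((h + y) + ((h + y) + h))/2 = ((h + y) + (y + 2*h))/2 = (2*y + 3*h)/2 = y + 3*h/2)
f(-573, F(-9, -17)) - 489019 = (-573 + 3*(2*(-17))/2) - 489019 = (-573 + (3/2)*(-34)) - 489019 = (-573 - 51) - 489019 = -624 - 489019 = -489643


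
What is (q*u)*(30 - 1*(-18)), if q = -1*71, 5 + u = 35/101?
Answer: 1601760/101 ≈ 15859.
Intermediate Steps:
u = -470/101 (u = -5 + 35/101 = -470/101 ≈ -4.6535)
q = -71
(q*u)*(30 - 1*(-18)) = (-71*(-470/101))*(30 - 1*(-18)) = 33370*(30 + 18)/101 = (33370/101)*48 = 1601760/101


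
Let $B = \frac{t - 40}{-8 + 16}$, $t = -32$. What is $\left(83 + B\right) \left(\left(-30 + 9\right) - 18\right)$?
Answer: $-2886$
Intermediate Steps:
$B = -9$ ($B = \frac{-32 - 40}{-8 + 16} = - \frac{72}{8} = \left(-72\right) \frac{1}{8} = -9$)
$\left(83 + B\right) \left(\left(-30 + 9\right) - 18\right) = \left(83 - 9\right) \left(\left(-30 + 9\right) - 18\right) = 74 \left(-21 - 18\right) = 74 \left(-39\right) = -2886$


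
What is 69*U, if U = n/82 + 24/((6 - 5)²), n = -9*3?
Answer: 133929/82 ≈ 1633.3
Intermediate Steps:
n = -27
U = 1941/82 (U = -27/82 + 24/((6 - 5)²) = -27*1/82 + 24/(1²) = -27/82 + 24/1 = -27/82 + 24*1 = -27/82 + 24 = 1941/82 ≈ 23.671)
69*U = 69*(1941/82) = 133929/82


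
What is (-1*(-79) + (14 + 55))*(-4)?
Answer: -592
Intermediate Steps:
(-1*(-79) + (14 + 55))*(-4) = (79 + 69)*(-4) = 148*(-4) = -592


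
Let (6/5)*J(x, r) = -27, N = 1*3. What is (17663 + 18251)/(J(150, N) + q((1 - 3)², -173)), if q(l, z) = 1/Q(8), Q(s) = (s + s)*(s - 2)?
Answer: -3447744/2159 ≈ -1596.9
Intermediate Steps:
N = 3
J(x, r) = -45/2 (J(x, r) = (⅚)*(-27) = -45/2)
Q(s) = 2*s*(-2 + s) (Q(s) = (2*s)*(-2 + s) = 2*s*(-2 + s))
q(l, z) = 1/96 (q(l, z) = 1/(2*8*(-2 + 8)) = 1/(2*8*6) = 1/96)
(17663 + 18251)/(J(150, N) + q((1 - 3)², -173)) = (17663 + 18251)/(-45/2 + 1/96) = 35914/(-2159/96) = 35914*(-96/2159) = -3447744/2159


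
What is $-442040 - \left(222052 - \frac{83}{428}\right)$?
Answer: $- \frac{284231293}{428} \approx -6.6409 \cdot 10^{5}$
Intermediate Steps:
$-442040 - \left(222052 - \frac{83}{428}\right) = -442040 - \frac{95038173}{428} = - \frac{284231293}{428}$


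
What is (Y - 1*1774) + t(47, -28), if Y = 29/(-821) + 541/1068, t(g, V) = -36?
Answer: -1586645491/876828 ≈ -1809.5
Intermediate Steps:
Y = 413189/876828 (Y = 29*(-1/821) + 541*(1/1068) = -29/821 + 541/1068 = 413189/876828 ≈ 0.47123)
(Y - 1*1774) + t(47, -28) = (413189/876828 - 1*1774) - 36 = (413189/876828 - 1774) - 36 = -1555079683/876828 - 36 = -1586645491/876828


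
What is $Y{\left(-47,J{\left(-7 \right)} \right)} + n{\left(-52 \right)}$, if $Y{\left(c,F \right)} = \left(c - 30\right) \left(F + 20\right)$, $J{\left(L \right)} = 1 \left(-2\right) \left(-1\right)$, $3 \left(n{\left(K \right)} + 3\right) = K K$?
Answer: $- \frac{2387}{3} \approx -795.67$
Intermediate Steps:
$n{\left(K \right)} = -3 + \frac{K^{2}}{3}$ ($n{\left(K \right)} = -3 + \frac{K K}{3} = -3 + \frac{K^{2}}{3}$)
$J{\left(L \right)} = 2$ ($J{\left(L \right)} = \left(-2\right) \left(-1\right) = 2$)
$Y{\left(c,F \right)} = \left(-30 + c\right) \left(20 + F\right)$
$Y{\left(-47,J{\left(-7 \right)} \right)} + n{\left(-52 \right)} = \left(-600 - 60 + 20 \left(-47\right) + 2 \left(-47\right)\right) - \left(3 - \frac{\left(-52\right)^{2}}{3}\right) = \left(-600 - 60 - 940 - 94\right) + \left(-3 + \frac{1}{3} \cdot 2704\right) = -1694 + \left(-3 + \frac{2704}{3}\right) = -1694 + \frac{2695}{3} = - \frac{2387}{3}$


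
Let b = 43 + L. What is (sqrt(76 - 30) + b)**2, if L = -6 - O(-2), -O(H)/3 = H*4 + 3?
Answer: (22 + sqrt(46))**2 ≈ 828.42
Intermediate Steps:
O(H) = -9 - 12*H (O(H) = -3*(H*4 + 3) = -3*(4*H + 3) = -3*(3 + 4*H) = -9 - 12*H)
L = -21 (L = -6 - (-9 - 12*(-2)) = -6 - (-9 + 24) = -6 - 1*15 = -6 - 15 = -21)
b = 22 (b = 43 - 21 = 22)
(sqrt(76 - 30) + b)**2 = (sqrt(76 - 30) + 22)**2 = (sqrt(46) + 22)**2 = (22 + sqrt(46))**2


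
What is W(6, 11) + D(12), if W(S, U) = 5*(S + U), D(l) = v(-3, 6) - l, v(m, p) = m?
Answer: 70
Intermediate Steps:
D(l) = -3 - l
W(S, U) = 5*S + 5*U
W(6, 11) + D(12) = (5*6 + 5*11) + (-3 - 1*12) = (30 + 55) + (-3 - 12) = 85 - 15 = 70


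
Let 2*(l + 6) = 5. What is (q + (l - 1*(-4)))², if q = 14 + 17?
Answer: 3969/4 ≈ 992.25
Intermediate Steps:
l = -7/2 (l = -6 + (½)*5 = -6 + 5/2 = -7/2 ≈ -3.5000)
q = 31
(q + (l - 1*(-4)))² = (31 + (-7/2 - 1*(-4)))² = (31 + (-7/2 + 4))² = (31 + ½)² = (63/2)² = 3969/4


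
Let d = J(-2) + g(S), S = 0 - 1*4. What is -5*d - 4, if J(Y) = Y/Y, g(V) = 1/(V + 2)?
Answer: -13/2 ≈ -6.5000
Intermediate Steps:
S = -4 (S = 0 - 4 = -4)
g(V) = 1/(2 + V)
J(Y) = 1
d = ½ (d = 1 + 1/(2 - 4) = 1 + 1/(-2) = 1 - ½ = ½ ≈ 0.50000)
-5*d - 4 = -5*½ - 4 = -5/2 - 4 = -13/2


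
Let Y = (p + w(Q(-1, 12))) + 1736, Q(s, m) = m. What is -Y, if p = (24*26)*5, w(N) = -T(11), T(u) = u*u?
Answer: -4735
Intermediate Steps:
T(u) = u**2
w(N) = -121 (w(N) = -1*11**2 = -1*121 = -121)
p = 3120 (p = 624*5 = 3120)
Y = 4735 (Y = (3120 - 121) + 1736 = 2999 + 1736 = 4735)
-Y = -1*4735 = -4735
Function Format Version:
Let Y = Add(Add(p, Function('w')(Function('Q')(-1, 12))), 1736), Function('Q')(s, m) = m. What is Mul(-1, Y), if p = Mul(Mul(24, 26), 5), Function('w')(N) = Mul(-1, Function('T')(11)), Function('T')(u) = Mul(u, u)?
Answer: -4735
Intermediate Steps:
Function('T')(u) = Pow(u, 2)
Function('w')(N) = -121 (Function('w')(N) = Mul(-1, Pow(11, 2)) = Mul(-1, 121) = -121)
p = 3120 (p = Mul(624, 5) = 3120)
Y = 4735 (Y = Add(Add(3120, -121), 1736) = Add(2999, 1736) = 4735)
Mul(-1, Y) = Mul(-1, 4735) = -4735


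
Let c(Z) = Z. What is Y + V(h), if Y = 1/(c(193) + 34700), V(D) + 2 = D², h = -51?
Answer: 90686908/34893 ≈ 2599.0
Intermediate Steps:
V(D) = -2 + D²
Y = 1/34893 (Y = 1/(193 + 34700) = 1/34893 ≈ 2.8659e-5)
Y + V(h) = 1/34893 + (-2 + (-51)²) = 1/34893 + (-2 + 2601) = 1/34893 + 2599 = 90686908/34893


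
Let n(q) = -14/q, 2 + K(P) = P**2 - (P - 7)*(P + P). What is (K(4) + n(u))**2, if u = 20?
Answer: 139129/100 ≈ 1391.3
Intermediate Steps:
K(P) = -2 + P**2 - 2*P*(-7 + P) (K(P) = -2 + (P**2 - (P - 7)*(P + P)) = -2 + (P**2 - (-7 + P)*2*P) = -2 + (P**2 - 2*P*(-7 + P)) = -2 + P**2 - 2*P*(-7 + P))
(K(4) + n(u))**2 = ((-2 - 1*4**2 + 14*4) - 14/20)**2 = ((-2 - 1*16 + 56) - 14*1/20)**2 = ((-2 - 16 + 56) - 7/10)**2 = (38 - 7/10)**2 = (373/10)**2 = 139129/100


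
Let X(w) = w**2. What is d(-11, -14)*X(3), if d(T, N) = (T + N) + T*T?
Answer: 864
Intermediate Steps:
d(T, N) = N + T + T**2 (d(T, N) = (N + T) + T**2 = N + T + T**2)
d(-11, -14)*X(3) = (-14 - 11 + (-11)**2)*3**2 = (-14 - 11 + 121)*9 = 96*9 = 864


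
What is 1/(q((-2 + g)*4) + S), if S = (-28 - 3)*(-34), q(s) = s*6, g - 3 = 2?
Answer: 1/1126 ≈ 0.00088810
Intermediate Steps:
g = 5 (g = 3 + 2 = 5)
q(s) = 6*s
S = 1054 (S = -31*(-34) = 1054)
1/(q((-2 + g)*4) + S) = 1/(6*((-2 + 5)*4) + 1054) = 1/(6*(3*4) + 1054) = 1/(6*12 + 1054) = 1/(72 + 1054) = 1/1126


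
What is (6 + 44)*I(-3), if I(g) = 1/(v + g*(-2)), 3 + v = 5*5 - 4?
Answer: 25/12 ≈ 2.0833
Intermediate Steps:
v = 18 (v = -3 + (5*5 - 4) = -3 + (25 - 4) = -3 + 21 = 18)
I(g) = 1/(18 - 2*g) (I(g) = 1/(18 + g*(-2)) = 1/(18 - 2*g))
(6 + 44)*I(-3) = (6 + 44)*(-1/(-18 + 2*(-3))) = 50*(-1/(-18 - 6)) = 50*(-1/(-24)) = 50*(-1*(-1/24)) = 50*(1/24) = 25/12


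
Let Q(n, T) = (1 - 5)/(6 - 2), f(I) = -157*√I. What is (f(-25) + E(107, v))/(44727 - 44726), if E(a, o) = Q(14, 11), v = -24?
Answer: -1 - 785*I ≈ -1.0 - 785.0*I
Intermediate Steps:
Q(n, T) = -1 (Q(n, T) = -4/4 = -4*¼ = -1)
E(a, o) = -1
(f(-25) + E(107, v))/(44727 - 44726) = (-785*I - 1)/(44727 - 44726) = (-785*I - 1)/1 = (-785*I - 1)*1 = (-1 - 785*I)*1 = -1 - 785*I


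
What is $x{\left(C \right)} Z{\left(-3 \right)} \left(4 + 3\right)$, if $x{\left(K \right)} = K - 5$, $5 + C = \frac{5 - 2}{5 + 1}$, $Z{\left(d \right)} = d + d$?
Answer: $399$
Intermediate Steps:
$Z{\left(d \right)} = 2 d$
$C = - \frac{9}{2}$ ($C = -5 + \frac{5 - 2}{5 + 1} = -5 + \frac{3}{6} = -5 + 3 \cdot \frac{1}{6} = -5 + \frac{1}{2} = - \frac{9}{2} \approx -4.5$)
$x{\left(K \right)} = -5 + K$
$x{\left(C \right)} Z{\left(-3 \right)} \left(4 + 3\right) = \left(-5 - \frac{9}{2}\right) 2 \left(-3\right) \left(4 + 3\right) = - \frac{19 \left(\left(-6\right) 7\right)}{2} = \left(- \frac{19}{2}\right) \left(-42\right) = 399$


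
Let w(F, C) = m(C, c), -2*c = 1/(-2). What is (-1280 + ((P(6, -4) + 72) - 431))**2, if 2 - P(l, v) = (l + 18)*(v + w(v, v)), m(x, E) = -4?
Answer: 2088025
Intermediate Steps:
c = 1/4 (c = -1/(2*(-2)) = -(-1)/(2*2) = -1/2*(-1/2) = 1/4 ≈ 0.25000)
w(F, C) = -4
P(l, v) = 2 - (-4 + v)*(18 + l) (P(l, v) = 2 - (l + 18)*(v - 4) = 2 - (18 + l)*(-4 + v) = 2 - (-4 + v)*(18 + l))
(-1280 + ((P(6, -4) + 72) - 431))**2 = (-1280 + (((74 - 18*(-4) + 4*6 - 1*6*(-4)) + 72) - 431))**2 = (-1280 + (((74 + 72 + 24 + 24) + 72) - 431))**2 = (-1280 + ((194 + 72) - 431))**2 = (-1280 + (266 - 431))**2 = (-1280 - 165)**2 = (-1445)**2 = 2088025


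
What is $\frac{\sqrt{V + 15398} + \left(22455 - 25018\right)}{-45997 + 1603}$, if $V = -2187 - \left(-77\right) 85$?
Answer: $\frac{2563}{44394} - \frac{\sqrt{4939}}{22197} \approx 0.054567$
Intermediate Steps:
$V = 4358$ ($V = -2187 - -6545 = -2187 + 6545 = 4358$)
$\frac{\sqrt{V + 15398} + \left(22455 - 25018\right)}{-45997 + 1603} = \frac{\sqrt{4358 + 15398} + \left(22455 - 25018\right)}{-45997 + 1603} = \frac{\sqrt{19756} - 2563}{-44394} = \left(2 \sqrt{4939} - 2563\right) \left(- \frac{1}{44394}\right) = \left(-2563 + 2 \sqrt{4939}\right) \left(- \frac{1}{44394}\right) = \frac{2563}{44394} - \frac{\sqrt{4939}}{22197}$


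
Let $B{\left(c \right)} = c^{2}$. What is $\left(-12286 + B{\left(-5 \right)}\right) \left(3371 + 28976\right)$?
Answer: $-396606567$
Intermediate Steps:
$\left(-12286 + B{\left(-5 \right)}\right) \left(3371 + 28976\right) = \left(-12286 + \left(-5\right)^{2}\right) \left(3371 + 28976\right) = \left(-12286 + 25\right) 32347 = \left(-12261\right) 32347 = -396606567$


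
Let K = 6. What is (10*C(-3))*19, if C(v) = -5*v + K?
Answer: 3990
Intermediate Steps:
C(v) = 6 - 5*v (C(v) = -5*v + 6 = 6 - 5*v)
(10*C(-3))*19 = (10*(6 - 5*(-3)))*19 = (10*(6 + 15))*19 = (10*21)*19 = 210*19 = 3990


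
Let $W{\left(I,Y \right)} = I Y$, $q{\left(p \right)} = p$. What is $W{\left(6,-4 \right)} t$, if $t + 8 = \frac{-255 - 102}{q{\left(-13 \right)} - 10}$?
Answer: $- \frac{4152}{23} \approx -180.52$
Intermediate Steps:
$t = \frac{173}{23}$ ($t = -8 + \frac{-255 - 102}{-13 - 10} = -8 + \frac{-255 + \left(-109 + 7\right)}{-23} = -8 + \left(-255 - 102\right) \left(- \frac{1}{23}\right) = -8 - - \frac{357}{23} = -8 + \frac{357}{23} = \frac{173}{23} \approx 7.5217$)
$W{\left(6,-4 \right)} t = 6 \left(-4\right) \frac{173}{23} = \left(-24\right) \frac{173}{23} = - \frac{4152}{23}$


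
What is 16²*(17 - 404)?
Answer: -99072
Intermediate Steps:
16²*(17 - 404) = 256*(-387) = -99072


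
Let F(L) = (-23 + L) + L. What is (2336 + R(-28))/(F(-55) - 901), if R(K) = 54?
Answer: -1195/517 ≈ -2.3114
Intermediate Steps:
F(L) = -23 + 2*L
(2336 + R(-28))/(F(-55) - 901) = (2336 + 54)/((-23 + 2*(-55)) - 901) = 2390/((-23 - 110) - 901) = 2390/(-133 - 901) = 2390/(-1034) = 2390*(-1/1034) = -1195/517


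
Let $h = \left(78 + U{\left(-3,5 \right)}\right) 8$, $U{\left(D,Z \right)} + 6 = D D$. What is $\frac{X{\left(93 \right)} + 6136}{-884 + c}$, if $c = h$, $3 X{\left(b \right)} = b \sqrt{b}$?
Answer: $-26 - \frac{31 \sqrt{93}}{236} \approx -27.267$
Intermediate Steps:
$X{\left(b \right)} = \frac{b^{\frac{3}{2}}}{3}$ ($X{\left(b \right)} = \frac{b \sqrt{b}}{3} = \frac{b^{\frac{3}{2}}}{3}$)
$U{\left(D,Z \right)} = -6 + D^{2}$ ($U{\left(D,Z \right)} = -6 + D D = -6 + D^{2}$)
$h = 648$ ($h = \left(78 - \left(6 - \left(-3\right)^{2}\right)\right) 8 = \left(78 + \left(-6 + 9\right)\right) 8 = \left(78 + 3\right) 8 = 81 \cdot 8 = 648$)
$c = 648$
$\frac{X{\left(93 \right)} + 6136}{-884 + c} = \frac{\frac{93^{\frac{3}{2}}}{3} + 6136}{-884 + 648} = \frac{\frac{93 \sqrt{93}}{3} + 6136}{-236} = \left(31 \sqrt{93} + 6136\right) \left(- \frac{1}{236}\right) = \left(6136 + 31 \sqrt{93}\right) \left(- \frac{1}{236}\right) = -26 - \frac{31 \sqrt{93}}{236}$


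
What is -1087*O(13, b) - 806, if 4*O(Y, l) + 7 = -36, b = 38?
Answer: 43517/4 ≈ 10879.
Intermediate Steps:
O(Y, l) = -43/4 (O(Y, l) = -7/4 + (¼)*(-36) = -7/4 - 9 = -43/4)
-1087*O(13, b) - 806 = -1087*(-43/4) - 806 = 46741/4 - 806 = 43517/4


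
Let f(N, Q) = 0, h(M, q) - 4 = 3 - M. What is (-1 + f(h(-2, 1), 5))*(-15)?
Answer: 15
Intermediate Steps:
h(M, q) = 7 - M (h(M, q) = 4 + (3 - M) = 7 - M)
(-1 + f(h(-2, 1), 5))*(-15) = (-1 + 0)*(-15) = -1*(-15) = 15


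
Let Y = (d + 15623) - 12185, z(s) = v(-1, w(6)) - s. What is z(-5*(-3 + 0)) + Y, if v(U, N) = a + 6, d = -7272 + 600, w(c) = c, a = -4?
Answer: -3247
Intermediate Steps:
d = -6672
v(U, N) = 2 (v(U, N) = -4 + 6 = 2)
z(s) = 2 - s
Y = -3234 (Y = (-6672 + 15623) - 12185 = 8951 - 12185 = -3234)
z(-5*(-3 + 0)) + Y = (2 - (-5)*(-3 + 0)) - 3234 = (2 - (-5)*(-3)) - 3234 = (2 - 1*15) - 3234 = (2 - 15) - 3234 = -13 - 3234 = -3247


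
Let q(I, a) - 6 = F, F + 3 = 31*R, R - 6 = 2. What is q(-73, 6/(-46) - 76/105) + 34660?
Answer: 34911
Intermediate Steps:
R = 8 (R = 6 + 2 = 8)
F = 245 (F = -3 + 31*8 = -3 + 248 = 245)
q(I, a) = 251 (q(I, a) = 6 + 245 = 251)
q(-73, 6/(-46) - 76/105) + 34660 = 251 + 34660 = 34911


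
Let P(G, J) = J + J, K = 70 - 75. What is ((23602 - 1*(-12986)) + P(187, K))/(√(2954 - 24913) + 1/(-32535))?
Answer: -595032615/11622088687388 - 19359386129025*I*√21959/11622088687388 ≈ -5.1198e-5 - 246.84*I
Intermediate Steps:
K = -5
P(G, J) = 2*J
((23602 - 1*(-12986)) + P(187, K))/(√(2954 - 24913) + 1/(-32535)) = ((23602 - 1*(-12986)) + 2*(-5))/(√(2954 - 24913) + 1/(-32535)) = ((23602 + 12986) - 10)/(√(-21959) - 1/32535) = (36588 - 10)/(I*√21959 - 1/32535) = 36578/(-1/32535 + I*√21959)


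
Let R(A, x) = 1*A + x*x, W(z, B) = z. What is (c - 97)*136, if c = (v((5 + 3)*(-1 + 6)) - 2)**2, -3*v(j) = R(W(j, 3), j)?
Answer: 368348248/9 ≈ 4.0928e+7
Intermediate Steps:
R(A, x) = A + x**2
v(j) = -j/3 - j**2/3 (v(j) = -(j + j**2)/3 = -j/3 - j**2/3)
c = 2709316/9 (c = (((5 + 3)*(-1 + 6))*(-1 - (5 + 3)*(-1 + 6))/3 - 2)**2 = ((8*5)*(-1 - 8*5)/3 - 2)**2 = ((1/3)*40*(-1 - 1*40) - 2)**2 = ((1/3)*40*(-1 - 40) - 2)**2 = ((1/3)*40*(-41) - 2)**2 = (-1640/3 - 2)**2 = (-1646/3)**2 = 2709316/9 ≈ 3.0104e+5)
(c - 97)*136 = (2709316/9 - 97)*136 = (2708443/9)*136 = 368348248/9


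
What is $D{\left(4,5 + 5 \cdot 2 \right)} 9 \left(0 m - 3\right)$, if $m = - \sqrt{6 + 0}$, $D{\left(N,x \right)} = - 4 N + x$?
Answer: $27$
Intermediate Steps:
$D{\left(N,x \right)} = x - 4 N$
$m = - \sqrt{6} \approx -2.4495$
$D{\left(4,5 + 5 \cdot 2 \right)} 9 \left(0 m - 3\right) = \left(\left(5 + 5 \cdot 2\right) - 16\right) 9 \left(0 \left(- \sqrt{6}\right) - 3\right) = \left(\left(5 + 10\right) - 16\right) 9 \left(0 - 3\right) = \left(15 - 16\right) 9 \left(-3\right) = \left(-1\right) 9 \left(-3\right) = \left(-9\right) \left(-3\right) = 27$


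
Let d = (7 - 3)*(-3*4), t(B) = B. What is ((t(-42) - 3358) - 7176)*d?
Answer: 507648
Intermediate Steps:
d = -48 (d = 4*(-12) = -48)
((t(-42) - 3358) - 7176)*d = ((-42 - 3358) - 7176)*(-48) = (-3400 - 7176)*(-48) = -10576*(-48) = 507648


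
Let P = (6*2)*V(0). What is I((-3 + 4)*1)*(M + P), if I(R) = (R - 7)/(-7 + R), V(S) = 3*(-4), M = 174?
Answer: 30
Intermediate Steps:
V(S) = -12
P = -144 (P = (6*2)*(-12) = 12*(-12) = -144)
I(R) = 1 (I(R) = (-7 + R)/(-7 + R) = 1)
I((-3 + 4)*1)*(M + P) = 1*(174 - 144) = 1*30 = 30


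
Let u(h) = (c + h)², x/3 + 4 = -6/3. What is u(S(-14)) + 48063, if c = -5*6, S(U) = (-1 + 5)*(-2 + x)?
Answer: 60163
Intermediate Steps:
x = -18 (x = -12 + 3*(-6/3) = -12 + 3*(-6*⅓) = -12 + 3*(-2) = -12 - 6 = -18)
S(U) = -80 (S(U) = (-1 + 5)*(-2 - 18) = 4*(-20) = -80)
c = -30
u(h) = (-30 + h)²
u(S(-14)) + 48063 = (-30 - 80)² + 48063 = (-110)² + 48063 = 12100 + 48063 = 60163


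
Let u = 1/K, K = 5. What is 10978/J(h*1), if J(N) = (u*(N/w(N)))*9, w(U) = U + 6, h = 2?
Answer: 219560/9 ≈ 24396.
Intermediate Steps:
w(U) = 6 + U
u = ⅕ (u = 1/5 = ⅕ ≈ 0.20000)
J(N) = 9*N/(5*(6 + N)) (J(N) = ((N/(6 + N))/5)*9 = (N/(5*(6 + N)))*9 = 9*N/(5*(6 + N)))
10978/J(h*1) = 10978/((9*(2*1)/(5*(6 + 2*1)))) = 10978/(((9/5)*2/(6 + 2))) = 10978/(((9/5)*2/8)) = 10978/(((9/5)*2*(⅛))) = 10978/(9/20) = 10978*(20/9) = 219560/9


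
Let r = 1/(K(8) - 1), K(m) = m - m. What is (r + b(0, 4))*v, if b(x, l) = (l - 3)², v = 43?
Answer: 0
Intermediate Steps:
K(m) = 0
b(x, l) = (-3 + l)²
r = -1 (r = 1/(0 - 1) = 1/(-1) = -1)
(r + b(0, 4))*v = (-1 + (-3 + 4)²)*43 = (-1 + 1²)*43 = (-1 + 1)*43 = 0*43 = 0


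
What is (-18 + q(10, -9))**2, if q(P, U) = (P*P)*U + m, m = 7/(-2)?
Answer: 3396649/4 ≈ 8.4916e+5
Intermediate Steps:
m = -7/2 (m = 7*(-1/2) = -7/2 ≈ -3.5000)
q(P, U) = -7/2 + U*P**2 (q(P, U) = (P*P)*U - 7/2 = P**2*U - 7/2 = U*P**2 - 7/2 = -7/2 + U*P**2)
(-18 + q(10, -9))**2 = (-18 + (-7/2 - 9*10**2))**2 = (-18 + (-7/2 - 9*100))**2 = (-18 + (-7/2 - 900))**2 = (-18 - 1807/2)**2 = (-1843/2)**2 = 3396649/4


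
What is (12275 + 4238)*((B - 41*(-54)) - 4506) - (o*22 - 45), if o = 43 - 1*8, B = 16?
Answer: -37584313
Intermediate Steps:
o = 35 (o = 43 - 8 = 35)
(12275 + 4238)*((B - 41*(-54)) - 4506) - (o*22 - 45) = (12275 + 4238)*((16 - 41*(-54)) - 4506) - (35*22 - 45) = 16513*((16 + 2214) - 4506) - (770 - 45) = 16513*(2230 - 4506) - 1*725 = 16513*(-2276) - 725 = -37583588 - 725 = -37584313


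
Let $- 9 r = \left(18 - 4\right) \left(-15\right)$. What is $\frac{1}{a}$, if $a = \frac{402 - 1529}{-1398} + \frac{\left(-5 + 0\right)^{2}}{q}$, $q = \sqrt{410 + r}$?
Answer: $- \frac{10241049}{10066699} + \frac{2443005 \sqrt{39}}{10066699} \approx 0.49823$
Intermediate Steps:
$r = \frac{70}{3}$ ($r = - \frac{\left(18 - 4\right) \left(-15\right)}{9} = - \frac{14 \left(-15\right)}{9} = \left(- \frac{1}{9}\right) \left(-210\right) = \frac{70}{3} \approx 23.333$)
$q = \frac{10 \sqrt{39}}{3}$ ($q = \sqrt{410 + \frac{70}{3}} = \sqrt{\frac{1300}{3}} = \frac{10 \sqrt{39}}{3} \approx 20.817$)
$a = \frac{1127}{1398} + \frac{5 \sqrt{39}}{26}$ ($a = \frac{402 - 1529}{-1398} + \frac{\left(-5 + 0\right)^{2}}{\frac{10}{3} \sqrt{39}} = \left(-1127\right) \left(- \frac{1}{1398}\right) + \left(-5\right)^{2} \frac{\sqrt{39}}{130} = \frac{1127}{1398} + 25 \frac{\sqrt{39}}{130} = \frac{1127}{1398} + \frac{5 \sqrt{39}}{26} \approx 2.0071$)
$\frac{1}{a} = \frac{1}{\frac{1127}{1398} + \frac{5 \sqrt{39}}{26}}$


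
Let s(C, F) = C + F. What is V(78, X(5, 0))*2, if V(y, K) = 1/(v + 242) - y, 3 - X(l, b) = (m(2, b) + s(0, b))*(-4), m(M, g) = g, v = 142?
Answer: -29951/192 ≈ -155.99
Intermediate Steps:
X(l, b) = 3 + 8*b (X(l, b) = 3 - (b + (0 + b))*(-4) = 3 - (b + b)*(-4) = 3 - 2*b*(-4) = 3 - (-8)*b = 3 + 8*b)
V(y, K) = 1/384 - y (V(y, K) = 1/(142 + 242) - y = 1/384 - y)
V(78, X(5, 0))*2 = (1/384 - 1*78)*2 = (1/384 - 78)*2 = -29951/384*2 = -29951/192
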